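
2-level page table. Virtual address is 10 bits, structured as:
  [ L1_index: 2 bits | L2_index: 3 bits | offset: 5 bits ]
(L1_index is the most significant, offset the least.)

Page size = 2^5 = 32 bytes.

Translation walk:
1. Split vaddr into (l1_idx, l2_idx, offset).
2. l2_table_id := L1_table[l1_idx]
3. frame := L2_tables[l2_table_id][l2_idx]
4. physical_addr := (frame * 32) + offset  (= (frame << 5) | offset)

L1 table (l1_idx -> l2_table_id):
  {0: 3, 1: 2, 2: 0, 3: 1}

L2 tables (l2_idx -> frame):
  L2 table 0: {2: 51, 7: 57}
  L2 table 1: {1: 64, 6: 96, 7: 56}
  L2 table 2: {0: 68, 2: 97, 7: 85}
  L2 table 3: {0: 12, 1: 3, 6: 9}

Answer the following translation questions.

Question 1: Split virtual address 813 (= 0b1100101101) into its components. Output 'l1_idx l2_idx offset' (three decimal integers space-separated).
Answer: 3 1 13

Derivation:
vaddr = 813 = 0b1100101101
  top 2 bits -> l1_idx = 3
  next 3 bits -> l2_idx = 1
  bottom 5 bits -> offset = 13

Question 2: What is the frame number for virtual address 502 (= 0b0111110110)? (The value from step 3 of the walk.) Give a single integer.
Answer: 85

Derivation:
vaddr = 502: l1_idx=1, l2_idx=7
L1[1] = 2; L2[2][7] = 85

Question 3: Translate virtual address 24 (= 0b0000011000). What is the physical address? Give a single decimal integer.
vaddr = 24 = 0b0000011000
Split: l1_idx=0, l2_idx=0, offset=24
L1[0] = 3
L2[3][0] = 12
paddr = 12 * 32 + 24 = 408

Answer: 408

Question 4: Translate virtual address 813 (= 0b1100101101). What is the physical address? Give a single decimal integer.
vaddr = 813 = 0b1100101101
Split: l1_idx=3, l2_idx=1, offset=13
L1[3] = 1
L2[1][1] = 64
paddr = 64 * 32 + 13 = 2061

Answer: 2061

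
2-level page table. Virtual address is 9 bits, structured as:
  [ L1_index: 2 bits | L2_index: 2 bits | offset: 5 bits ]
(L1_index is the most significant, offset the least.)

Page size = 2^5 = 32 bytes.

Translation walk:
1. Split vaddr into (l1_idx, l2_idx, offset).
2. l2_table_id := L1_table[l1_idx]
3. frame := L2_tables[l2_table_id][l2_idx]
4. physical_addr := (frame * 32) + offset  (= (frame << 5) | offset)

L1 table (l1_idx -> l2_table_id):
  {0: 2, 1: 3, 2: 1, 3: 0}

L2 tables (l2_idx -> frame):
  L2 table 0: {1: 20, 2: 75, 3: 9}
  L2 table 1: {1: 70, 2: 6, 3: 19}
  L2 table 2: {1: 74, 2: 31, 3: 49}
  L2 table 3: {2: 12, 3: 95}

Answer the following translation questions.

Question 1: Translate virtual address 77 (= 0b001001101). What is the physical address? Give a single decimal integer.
Answer: 1005

Derivation:
vaddr = 77 = 0b001001101
Split: l1_idx=0, l2_idx=2, offset=13
L1[0] = 2
L2[2][2] = 31
paddr = 31 * 32 + 13 = 1005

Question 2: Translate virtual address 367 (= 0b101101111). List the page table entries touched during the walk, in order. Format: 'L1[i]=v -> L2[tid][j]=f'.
Answer: L1[2]=1 -> L2[1][3]=19

Derivation:
vaddr = 367 = 0b101101111
Split: l1_idx=2, l2_idx=3, offset=15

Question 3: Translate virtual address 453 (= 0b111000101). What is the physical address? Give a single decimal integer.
Answer: 2405

Derivation:
vaddr = 453 = 0b111000101
Split: l1_idx=3, l2_idx=2, offset=5
L1[3] = 0
L2[0][2] = 75
paddr = 75 * 32 + 5 = 2405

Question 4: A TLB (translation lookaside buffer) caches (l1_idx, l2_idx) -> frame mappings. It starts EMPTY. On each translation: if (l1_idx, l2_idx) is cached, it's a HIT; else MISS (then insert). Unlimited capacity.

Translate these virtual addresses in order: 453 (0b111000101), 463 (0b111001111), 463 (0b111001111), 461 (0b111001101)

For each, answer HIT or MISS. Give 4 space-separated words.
vaddr=453: (3,2) not in TLB -> MISS, insert
vaddr=463: (3,2) in TLB -> HIT
vaddr=463: (3,2) in TLB -> HIT
vaddr=461: (3,2) in TLB -> HIT

Answer: MISS HIT HIT HIT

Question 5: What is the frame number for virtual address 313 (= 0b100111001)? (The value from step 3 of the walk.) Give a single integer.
Answer: 70

Derivation:
vaddr = 313: l1_idx=2, l2_idx=1
L1[2] = 1; L2[1][1] = 70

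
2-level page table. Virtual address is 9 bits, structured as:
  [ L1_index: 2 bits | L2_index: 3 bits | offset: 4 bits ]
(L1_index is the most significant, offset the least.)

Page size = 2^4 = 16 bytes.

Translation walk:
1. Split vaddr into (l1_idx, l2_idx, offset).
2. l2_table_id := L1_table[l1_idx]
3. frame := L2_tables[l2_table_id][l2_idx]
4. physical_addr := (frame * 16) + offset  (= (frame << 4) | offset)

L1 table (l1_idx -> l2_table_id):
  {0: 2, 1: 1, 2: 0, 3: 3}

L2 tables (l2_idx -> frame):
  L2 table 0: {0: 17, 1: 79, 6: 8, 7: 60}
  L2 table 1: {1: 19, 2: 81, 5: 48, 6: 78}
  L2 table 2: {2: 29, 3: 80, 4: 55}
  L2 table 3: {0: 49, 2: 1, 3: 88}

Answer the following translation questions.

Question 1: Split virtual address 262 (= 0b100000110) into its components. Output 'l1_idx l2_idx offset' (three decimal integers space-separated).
Answer: 2 0 6

Derivation:
vaddr = 262 = 0b100000110
  top 2 bits -> l1_idx = 2
  next 3 bits -> l2_idx = 0
  bottom 4 bits -> offset = 6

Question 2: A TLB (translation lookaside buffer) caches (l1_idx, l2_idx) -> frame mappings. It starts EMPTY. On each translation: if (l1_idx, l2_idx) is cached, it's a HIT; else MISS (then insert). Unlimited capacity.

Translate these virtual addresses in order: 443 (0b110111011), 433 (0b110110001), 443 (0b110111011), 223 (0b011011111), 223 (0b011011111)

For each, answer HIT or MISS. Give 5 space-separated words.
Answer: MISS HIT HIT MISS HIT

Derivation:
vaddr=443: (3,3) not in TLB -> MISS, insert
vaddr=433: (3,3) in TLB -> HIT
vaddr=443: (3,3) in TLB -> HIT
vaddr=223: (1,5) not in TLB -> MISS, insert
vaddr=223: (1,5) in TLB -> HIT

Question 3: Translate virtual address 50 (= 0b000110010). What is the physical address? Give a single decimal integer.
Answer: 1282

Derivation:
vaddr = 50 = 0b000110010
Split: l1_idx=0, l2_idx=3, offset=2
L1[0] = 2
L2[2][3] = 80
paddr = 80 * 16 + 2 = 1282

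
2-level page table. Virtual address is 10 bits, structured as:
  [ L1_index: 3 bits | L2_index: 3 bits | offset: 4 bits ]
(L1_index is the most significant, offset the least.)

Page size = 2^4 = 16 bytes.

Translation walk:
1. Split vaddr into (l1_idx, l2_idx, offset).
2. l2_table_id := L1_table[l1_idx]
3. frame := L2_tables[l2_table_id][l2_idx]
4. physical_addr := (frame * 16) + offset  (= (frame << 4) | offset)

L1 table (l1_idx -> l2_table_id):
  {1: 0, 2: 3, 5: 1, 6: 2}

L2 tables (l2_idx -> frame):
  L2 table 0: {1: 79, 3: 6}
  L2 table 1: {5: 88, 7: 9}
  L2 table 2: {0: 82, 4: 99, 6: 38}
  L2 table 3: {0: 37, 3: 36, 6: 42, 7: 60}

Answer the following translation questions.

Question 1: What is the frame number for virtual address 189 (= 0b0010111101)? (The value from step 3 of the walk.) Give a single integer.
Answer: 6

Derivation:
vaddr = 189: l1_idx=1, l2_idx=3
L1[1] = 0; L2[0][3] = 6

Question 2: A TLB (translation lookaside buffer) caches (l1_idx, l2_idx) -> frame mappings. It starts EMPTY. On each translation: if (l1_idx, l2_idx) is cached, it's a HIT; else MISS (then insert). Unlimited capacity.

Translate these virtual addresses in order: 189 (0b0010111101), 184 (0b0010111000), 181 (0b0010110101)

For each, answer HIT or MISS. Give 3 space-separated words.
vaddr=189: (1,3) not in TLB -> MISS, insert
vaddr=184: (1,3) in TLB -> HIT
vaddr=181: (1,3) in TLB -> HIT

Answer: MISS HIT HIT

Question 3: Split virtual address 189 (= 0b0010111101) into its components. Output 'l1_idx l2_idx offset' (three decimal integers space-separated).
vaddr = 189 = 0b0010111101
  top 3 bits -> l1_idx = 1
  next 3 bits -> l2_idx = 3
  bottom 4 bits -> offset = 13

Answer: 1 3 13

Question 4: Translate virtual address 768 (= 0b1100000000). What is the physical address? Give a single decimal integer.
vaddr = 768 = 0b1100000000
Split: l1_idx=6, l2_idx=0, offset=0
L1[6] = 2
L2[2][0] = 82
paddr = 82 * 16 + 0 = 1312

Answer: 1312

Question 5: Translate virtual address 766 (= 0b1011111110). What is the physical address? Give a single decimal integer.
Answer: 158

Derivation:
vaddr = 766 = 0b1011111110
Split: l1_idx=5, l2_idx=7, offset=14
L1[5] = 1
L2[1][7] = 9
paddr = 9 * 16 + 14 = 158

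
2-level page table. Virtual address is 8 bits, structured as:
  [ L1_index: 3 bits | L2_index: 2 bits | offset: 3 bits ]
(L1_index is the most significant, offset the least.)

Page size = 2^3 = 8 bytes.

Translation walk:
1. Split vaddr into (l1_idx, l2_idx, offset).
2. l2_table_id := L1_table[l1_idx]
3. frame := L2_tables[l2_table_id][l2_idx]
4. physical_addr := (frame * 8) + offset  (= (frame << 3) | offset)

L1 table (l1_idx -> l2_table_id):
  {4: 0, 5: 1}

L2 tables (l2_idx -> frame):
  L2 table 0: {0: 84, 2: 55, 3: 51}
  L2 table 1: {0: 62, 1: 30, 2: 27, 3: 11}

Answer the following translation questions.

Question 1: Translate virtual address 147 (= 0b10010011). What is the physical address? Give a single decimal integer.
vaddr = 147 = 0b10010011
Split: l1_idx=4, l2_idx=2, offset=3
L1[4] = 0
L2[0][2] = 55
paddr = 55 * 8 + 3 = 443

Answer: 443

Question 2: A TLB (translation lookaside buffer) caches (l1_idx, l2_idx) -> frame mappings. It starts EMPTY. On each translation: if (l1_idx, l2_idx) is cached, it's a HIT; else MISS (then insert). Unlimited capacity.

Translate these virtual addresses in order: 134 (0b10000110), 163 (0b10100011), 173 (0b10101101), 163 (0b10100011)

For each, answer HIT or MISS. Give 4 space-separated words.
Answer: MISS MISS MISS HIT

Derivation:
vaddr=134: (4,0) not in TLB -> MISS, insert
vaddr=163: (5,0) not in TLB -> MISS, insert
vaddr=173: (5,1) not in TLB -> MISS, insert
vaddr=163: (5,0) in TLB -> HIT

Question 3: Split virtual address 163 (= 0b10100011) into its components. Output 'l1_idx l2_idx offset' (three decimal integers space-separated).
vaddr = 163 = 0b10100011
  top 3 bits -> l1_idx = 5
  next 2 bits -> l2_idx = 0
  bottom 3 bits -> offset = 3

Answer: 5 0 3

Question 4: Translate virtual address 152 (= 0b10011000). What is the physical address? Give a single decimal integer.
vaddr = 152 = 0b10011000
Split: l1_idx=4, l2_idx=3, offset=0
L1[4] = 0
L2[0][3] = 51
paddr = 51 * 8 + 0 = 408

Answer: 408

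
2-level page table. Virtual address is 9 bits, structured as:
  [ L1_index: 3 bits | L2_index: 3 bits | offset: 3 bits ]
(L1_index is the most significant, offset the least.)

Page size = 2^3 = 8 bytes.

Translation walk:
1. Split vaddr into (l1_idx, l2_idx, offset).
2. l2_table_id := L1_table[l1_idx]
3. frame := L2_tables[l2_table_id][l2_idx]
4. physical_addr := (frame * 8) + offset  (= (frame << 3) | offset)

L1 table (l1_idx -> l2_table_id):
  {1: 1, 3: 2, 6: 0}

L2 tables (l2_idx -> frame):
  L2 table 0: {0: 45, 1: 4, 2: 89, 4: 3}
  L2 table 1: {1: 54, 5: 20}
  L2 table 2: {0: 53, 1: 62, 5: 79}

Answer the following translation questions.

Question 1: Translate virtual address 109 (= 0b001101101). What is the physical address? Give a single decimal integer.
Answer: 165

Derivation:
vaddr = 109 = 0b001101101
Split: l1_idx=1, l2_idx=5, offset=5
L1[1] = 1
L2[1][5] = 20
paddr = 20 * 8 + 5 = 165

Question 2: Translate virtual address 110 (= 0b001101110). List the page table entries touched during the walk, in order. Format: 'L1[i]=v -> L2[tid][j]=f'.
vaddr = 110 = 0b001101110
Split: l1_idx=1, l2_idx=5, offset=6

Answer: L1[1]=1 -> L2[1][5]=20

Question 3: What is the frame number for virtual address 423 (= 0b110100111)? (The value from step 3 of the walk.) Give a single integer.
Answer: 3

Derivation:
vaddr = 423: l1_idx=6, l2_idx=4
L1[6] = 0; L2[0][4] = 3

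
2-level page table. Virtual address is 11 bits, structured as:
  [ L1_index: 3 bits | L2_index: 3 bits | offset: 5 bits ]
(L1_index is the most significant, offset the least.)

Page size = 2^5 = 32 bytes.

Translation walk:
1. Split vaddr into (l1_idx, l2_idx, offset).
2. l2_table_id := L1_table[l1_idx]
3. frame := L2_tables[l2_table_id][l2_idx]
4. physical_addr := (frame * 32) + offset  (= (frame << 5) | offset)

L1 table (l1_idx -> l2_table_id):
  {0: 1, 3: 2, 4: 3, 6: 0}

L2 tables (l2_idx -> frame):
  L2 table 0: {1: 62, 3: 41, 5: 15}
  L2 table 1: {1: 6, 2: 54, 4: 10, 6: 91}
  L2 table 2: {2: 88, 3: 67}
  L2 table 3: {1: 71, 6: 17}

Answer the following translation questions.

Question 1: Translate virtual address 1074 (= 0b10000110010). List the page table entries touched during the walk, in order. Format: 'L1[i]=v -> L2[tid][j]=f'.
vaddr = 1074 = 0b10000110010
Split: l1_idx=4, l2_idx=1, offset=18

Answer: L1[4]=3 -> L2[3][1]=71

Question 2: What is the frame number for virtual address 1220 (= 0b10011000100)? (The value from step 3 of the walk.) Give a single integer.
Answer: 17

Derivation:
vaddr = 1220: l1_idx=4, l2_idx=6
L1[4] = 3; L2[3][6] = 17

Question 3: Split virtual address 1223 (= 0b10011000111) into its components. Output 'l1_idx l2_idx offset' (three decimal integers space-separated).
Answer: 4 6 7

Derivation:
vaddr = 1223 = 0b10011000111
  top 3 bits -> l1_idx = 4
  next 3 bits -> l2_idx = 6
  bottom 5 bits -> offset = 7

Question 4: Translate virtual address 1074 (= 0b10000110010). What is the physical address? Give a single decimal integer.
vaddr = 1074 = 0b10000110010
Split: l1_idx=4, l2_idx=1, offset=18
L1[4] = 3
L2[3][1] = 71
paddr = 71 * 32 + 18 = 2290

Answer: 2290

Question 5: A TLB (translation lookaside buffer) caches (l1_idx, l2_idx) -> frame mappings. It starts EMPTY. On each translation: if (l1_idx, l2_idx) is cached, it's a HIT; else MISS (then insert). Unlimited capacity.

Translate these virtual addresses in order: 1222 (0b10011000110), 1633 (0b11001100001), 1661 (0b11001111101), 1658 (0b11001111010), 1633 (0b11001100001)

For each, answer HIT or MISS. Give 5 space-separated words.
Answer: MISS MISS HIT HIT HIT

Derivation:
vaddr=1222: (4,6) not in TLB -> MISS, insert
vaddr=1633: (6,3) not in TLB -> MISS, insert
vaddr=1661: (6,3) in TLB -> HIT
vaddr=1658: (6,3) in TLB -> HIT
vaddr=1633: (6,3) in TLB -> HIT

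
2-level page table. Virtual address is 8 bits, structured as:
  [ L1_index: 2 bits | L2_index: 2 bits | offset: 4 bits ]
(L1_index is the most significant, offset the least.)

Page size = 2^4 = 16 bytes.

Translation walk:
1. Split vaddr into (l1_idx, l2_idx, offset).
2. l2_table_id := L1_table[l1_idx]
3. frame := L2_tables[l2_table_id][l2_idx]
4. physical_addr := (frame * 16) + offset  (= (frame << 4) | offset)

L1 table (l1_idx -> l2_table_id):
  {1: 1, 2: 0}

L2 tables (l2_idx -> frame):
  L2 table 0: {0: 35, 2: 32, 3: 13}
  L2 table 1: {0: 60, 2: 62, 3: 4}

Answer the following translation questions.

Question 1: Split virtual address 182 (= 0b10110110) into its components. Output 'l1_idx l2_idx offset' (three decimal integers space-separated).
vaddr = 182 = 0b10110110
  top 2 bits -> l1_idx = 2
  next 2 bits -> l2_idx = 3
  bottom 4 bits -> offset = 6

Answer: 2 3 6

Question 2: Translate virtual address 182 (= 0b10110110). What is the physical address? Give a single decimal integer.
Answer: 214

Derivation:
vaddr = 182 = 0b10110110
Split: l1_idx=2, l2_idx=3, offset=6
L1[2] = 0
L2[0][3] = 13
paddr = 13 * 16 + 6 = 214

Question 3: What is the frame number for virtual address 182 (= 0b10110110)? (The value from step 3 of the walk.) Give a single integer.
Answer: 13

Derivation:
vaddr = 182: l1_idx=2, l2_idx=3
L1[2] = 0; L2[0][3] = 13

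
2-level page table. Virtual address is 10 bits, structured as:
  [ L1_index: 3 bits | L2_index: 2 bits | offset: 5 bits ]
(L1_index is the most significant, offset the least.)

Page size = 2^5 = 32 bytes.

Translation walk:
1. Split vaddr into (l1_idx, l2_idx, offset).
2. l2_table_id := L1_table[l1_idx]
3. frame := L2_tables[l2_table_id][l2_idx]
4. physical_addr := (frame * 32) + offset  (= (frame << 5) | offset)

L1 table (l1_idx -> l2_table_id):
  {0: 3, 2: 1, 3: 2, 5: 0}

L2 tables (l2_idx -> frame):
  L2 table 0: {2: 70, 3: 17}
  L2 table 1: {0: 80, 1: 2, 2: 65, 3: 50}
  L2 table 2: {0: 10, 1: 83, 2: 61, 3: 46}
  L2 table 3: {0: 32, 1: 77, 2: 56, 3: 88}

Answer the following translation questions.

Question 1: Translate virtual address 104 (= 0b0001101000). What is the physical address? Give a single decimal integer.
Answer: 2824

Derivation:
vaddr = 104 = 0b0001101000
Split: l1_idx=0, l2_idx=3, offset=8
L1[0] = 3
L2[3][3] = 88
paddr = 88 * 32 + 8 = 2824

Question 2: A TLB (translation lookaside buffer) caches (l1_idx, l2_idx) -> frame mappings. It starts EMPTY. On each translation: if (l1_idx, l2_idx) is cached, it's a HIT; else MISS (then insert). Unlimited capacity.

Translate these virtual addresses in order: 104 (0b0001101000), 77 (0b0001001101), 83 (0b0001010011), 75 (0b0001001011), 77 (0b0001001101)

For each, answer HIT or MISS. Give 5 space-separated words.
Answer: MISS MISS HIT HIT HIT

Derivation:
vaddr=104: (0,3) not in TLB -> MISS, insert
vaddr=77: (0,2) not in TLB -> MISS, insert
vaddr=83: (0,2) in TLB -> HIT
vaddr=75: (0,2) in TLB -> HIT
vaddr=77: (0,2) in TLB -> HIT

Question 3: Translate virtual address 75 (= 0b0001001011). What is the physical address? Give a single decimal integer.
Answer: 1803

Derivation:
vaddr = 75 = 0b0001001011
Split: l1_idx=0, l2_idx=2, offset=11
L1[0] = 3
L2[3][2] = 56
paddr = 56 * 32 + 11 = 1803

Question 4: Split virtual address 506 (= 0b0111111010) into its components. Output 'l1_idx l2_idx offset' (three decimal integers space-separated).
vaddr = 506 = 0b0111111010
  top 3 bits -> l1_idx = 3
  next 2 bits -> l2_idx = 3
  bottom 5 bits -> offset = 26

Answer: 3 3 26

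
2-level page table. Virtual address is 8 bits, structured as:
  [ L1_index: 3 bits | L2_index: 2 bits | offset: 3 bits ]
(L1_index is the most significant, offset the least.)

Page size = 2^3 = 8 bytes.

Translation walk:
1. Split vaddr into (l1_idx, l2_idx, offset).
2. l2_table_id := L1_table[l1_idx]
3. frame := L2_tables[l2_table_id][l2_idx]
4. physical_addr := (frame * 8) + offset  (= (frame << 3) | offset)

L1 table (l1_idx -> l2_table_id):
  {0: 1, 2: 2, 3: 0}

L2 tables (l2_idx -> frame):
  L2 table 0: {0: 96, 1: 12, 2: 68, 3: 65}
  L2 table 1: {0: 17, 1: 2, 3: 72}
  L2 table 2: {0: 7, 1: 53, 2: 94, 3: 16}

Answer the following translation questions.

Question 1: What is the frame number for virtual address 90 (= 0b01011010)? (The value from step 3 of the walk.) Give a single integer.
Answer: 16

Derivation:
vaddr = 90: l1_idx=2, l2_idx=3
L1[2] = 2; L2[2][3] = 16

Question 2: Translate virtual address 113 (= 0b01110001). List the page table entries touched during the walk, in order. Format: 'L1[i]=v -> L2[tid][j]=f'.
vaddr = 113 = 0b01110001
Split: l1_idx=3, l2_idx=2, offset=1

Answer: L1[3]=0 -> L2[0][2]=68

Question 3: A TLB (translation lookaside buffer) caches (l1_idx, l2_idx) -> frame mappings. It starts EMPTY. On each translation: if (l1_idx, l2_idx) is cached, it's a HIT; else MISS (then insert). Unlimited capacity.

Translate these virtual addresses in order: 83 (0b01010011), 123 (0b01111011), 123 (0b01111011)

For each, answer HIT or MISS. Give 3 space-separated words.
Answer: MISS MISS HIT

Derivation:
vaddr=83: (2,2) not in TLB -> MISS, insert
vaddr=123: (3,3) not in TLB -> MISS, insert
vaddr=123: (3,3) in TLB -> HIT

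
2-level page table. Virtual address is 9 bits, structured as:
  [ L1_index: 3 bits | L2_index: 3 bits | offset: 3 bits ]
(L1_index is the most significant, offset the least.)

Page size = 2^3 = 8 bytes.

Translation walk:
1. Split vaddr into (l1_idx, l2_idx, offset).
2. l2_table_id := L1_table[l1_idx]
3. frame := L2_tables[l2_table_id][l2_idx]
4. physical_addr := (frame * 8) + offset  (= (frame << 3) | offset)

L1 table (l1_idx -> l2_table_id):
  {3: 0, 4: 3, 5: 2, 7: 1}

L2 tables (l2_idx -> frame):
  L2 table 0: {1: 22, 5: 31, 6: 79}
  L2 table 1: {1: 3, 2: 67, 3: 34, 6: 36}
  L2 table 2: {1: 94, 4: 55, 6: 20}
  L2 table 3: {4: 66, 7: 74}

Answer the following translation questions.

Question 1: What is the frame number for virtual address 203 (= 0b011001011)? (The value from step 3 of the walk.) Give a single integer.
vaddr = 203: l1_idx=3, l2_idx=1
L1[3] = 0; L2[0][1] = 22

Answer: 22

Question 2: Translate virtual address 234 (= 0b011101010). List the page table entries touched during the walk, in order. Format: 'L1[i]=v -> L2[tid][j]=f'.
vaddr = 234 = 0b011101010
Split: l1_idx=3, l2_idx=5, offset=2

Answer: L1[3]=0 -> L2[0][5]=31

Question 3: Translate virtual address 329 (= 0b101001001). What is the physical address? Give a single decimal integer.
vaddr = 329 = 0b101001001
Split: l1_idx=5, l2_idx=1, offset=1
L1[5] = 2
L2[2][1] = 94
paddr = 94 * 8 + 1 = 753

Answer: 753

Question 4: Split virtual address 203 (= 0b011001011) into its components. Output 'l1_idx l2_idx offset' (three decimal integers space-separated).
Answer: 3 1 3

Derivation:
vaddr = 203 = 0b011001011
  top 3 bits -> l1_idx = 3
  next 3 bits -> l2_idx = 1
  bottom 3 bits -> offset = 3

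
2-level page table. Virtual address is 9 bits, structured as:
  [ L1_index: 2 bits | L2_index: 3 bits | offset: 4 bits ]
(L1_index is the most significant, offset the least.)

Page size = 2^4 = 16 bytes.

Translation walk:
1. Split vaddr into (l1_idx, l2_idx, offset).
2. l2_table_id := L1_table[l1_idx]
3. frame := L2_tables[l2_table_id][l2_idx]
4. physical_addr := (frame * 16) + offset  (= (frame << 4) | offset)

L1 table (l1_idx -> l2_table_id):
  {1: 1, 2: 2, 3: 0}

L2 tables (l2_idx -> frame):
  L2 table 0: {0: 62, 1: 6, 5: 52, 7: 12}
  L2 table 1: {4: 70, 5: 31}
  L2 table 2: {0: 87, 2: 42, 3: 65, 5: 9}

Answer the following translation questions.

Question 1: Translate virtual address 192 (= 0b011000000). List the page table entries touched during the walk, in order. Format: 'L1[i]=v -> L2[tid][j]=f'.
vaddr = 192 = 0b011000000
Split: l1_idx=1, l2_idx=4, offset=0

Answer: L1[1]=1 -> L2[1][4]=70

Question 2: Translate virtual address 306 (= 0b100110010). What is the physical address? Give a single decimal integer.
Answer: 1042

Derivation:
vaddr = 306 = 0b100110010
Split: l1_idx=2, l2_idx=3, offset=2
L1[2] = 2
L2[2][3] = 65
paddr = 65 * 16 + 2 = 1042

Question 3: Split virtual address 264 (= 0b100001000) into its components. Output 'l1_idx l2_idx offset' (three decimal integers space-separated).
Answer: 2 0 8

Derivation:
vaddr = 264 = 0b100001000
  top 2 bits -> l1_idx = 2
  next 3 bits -> l2_idx = 0
  bottom 4 bits -> offset = 8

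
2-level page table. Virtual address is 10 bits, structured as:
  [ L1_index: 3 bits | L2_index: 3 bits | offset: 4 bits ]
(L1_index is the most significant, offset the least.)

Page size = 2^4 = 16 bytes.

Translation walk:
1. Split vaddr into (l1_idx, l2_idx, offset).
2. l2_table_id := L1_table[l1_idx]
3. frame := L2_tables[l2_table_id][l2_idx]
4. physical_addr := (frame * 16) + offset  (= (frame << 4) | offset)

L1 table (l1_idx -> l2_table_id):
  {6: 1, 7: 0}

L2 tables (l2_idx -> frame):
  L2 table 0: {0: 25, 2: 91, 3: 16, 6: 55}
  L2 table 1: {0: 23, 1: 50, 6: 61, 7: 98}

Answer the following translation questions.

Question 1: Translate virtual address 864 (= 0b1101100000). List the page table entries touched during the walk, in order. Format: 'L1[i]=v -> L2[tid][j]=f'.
Answer: L1[6]=1 -> L2[1][6]=61

Derivation:
vaddr = 864 = 0b1101100000
Split: l1_idx=6, l2_idx=6, offset=0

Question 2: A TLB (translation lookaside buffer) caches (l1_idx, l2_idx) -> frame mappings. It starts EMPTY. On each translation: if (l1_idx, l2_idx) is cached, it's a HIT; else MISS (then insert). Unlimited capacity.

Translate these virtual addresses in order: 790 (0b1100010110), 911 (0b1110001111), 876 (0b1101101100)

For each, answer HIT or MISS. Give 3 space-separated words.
Answer: MISS MISS MISS

Derivation:
vaddr=790: (6,1) not in TLB -> MISS, insert
vaddr=911: (7,0) not in TLB -> MISS, insert
vaddr=876: (6,6) not in TLB -> MISS, insert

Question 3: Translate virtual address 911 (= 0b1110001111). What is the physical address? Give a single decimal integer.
Answer: 415

Derivation:
vaddr = 911 = 0b1110001111
Split: l1_idx=7, l2_idx=0, offset=15
L1[7] = 0
L2[0][0] = 25
paddr = 25 * 16 + 15 = 415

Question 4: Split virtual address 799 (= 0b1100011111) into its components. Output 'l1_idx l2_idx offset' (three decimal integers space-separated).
vaddr = 799 = 0b1100011111
  top 3 bits -> l1_idx = 6
  next 3 bits -> l2_idx = 1
  bottom 4 bits -> offset = 15

Answer: 6 1 15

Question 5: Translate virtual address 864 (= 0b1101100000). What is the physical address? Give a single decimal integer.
Answer: 976

Derivation:
vaddr = 864 = 0b1101100000
Split: l1_idx=6, l2_idx=6, offset=0
L1[6] = 1
L2[1][6] = 61
paddr = 61 * 16 + 0 = 976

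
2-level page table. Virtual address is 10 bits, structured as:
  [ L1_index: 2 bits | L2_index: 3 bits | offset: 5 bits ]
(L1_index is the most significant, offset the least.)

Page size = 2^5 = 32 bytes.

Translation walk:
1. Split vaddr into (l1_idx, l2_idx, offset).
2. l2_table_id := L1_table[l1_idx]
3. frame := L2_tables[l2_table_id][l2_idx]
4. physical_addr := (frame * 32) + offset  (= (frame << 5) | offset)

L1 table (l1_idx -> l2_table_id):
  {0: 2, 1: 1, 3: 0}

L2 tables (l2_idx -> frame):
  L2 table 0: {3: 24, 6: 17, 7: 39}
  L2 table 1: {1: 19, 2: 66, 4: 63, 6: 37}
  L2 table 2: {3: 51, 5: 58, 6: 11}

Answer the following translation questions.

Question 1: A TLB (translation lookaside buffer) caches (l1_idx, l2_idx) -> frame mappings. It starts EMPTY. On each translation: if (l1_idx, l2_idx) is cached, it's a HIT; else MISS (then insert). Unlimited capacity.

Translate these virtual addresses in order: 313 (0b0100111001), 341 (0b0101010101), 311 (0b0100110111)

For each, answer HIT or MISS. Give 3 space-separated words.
vaddr=313: (1,1) not in TLB -> MISS, insert
vaddr=341: (1,2) not in TLB -> MISS, insert
vaddr=311: (1,1) in TLB -> HIT

Answer: MISS MISS HIT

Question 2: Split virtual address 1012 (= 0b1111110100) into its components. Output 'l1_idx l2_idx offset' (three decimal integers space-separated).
vaddr = 1012 = 0b1111110100
  top 2 bits -> l1_idx = 3
  next 3 bits -> l2_idx = 7
  bottom 5 bits -> offset = 20

Answer: 3 7 20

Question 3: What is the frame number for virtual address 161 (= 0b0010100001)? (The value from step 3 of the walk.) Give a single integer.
Answer: 58

Derivation:
vaddr = 161: l1_idx=0, l2_idx=5
L1[0] = 2; L2[2][5] = 58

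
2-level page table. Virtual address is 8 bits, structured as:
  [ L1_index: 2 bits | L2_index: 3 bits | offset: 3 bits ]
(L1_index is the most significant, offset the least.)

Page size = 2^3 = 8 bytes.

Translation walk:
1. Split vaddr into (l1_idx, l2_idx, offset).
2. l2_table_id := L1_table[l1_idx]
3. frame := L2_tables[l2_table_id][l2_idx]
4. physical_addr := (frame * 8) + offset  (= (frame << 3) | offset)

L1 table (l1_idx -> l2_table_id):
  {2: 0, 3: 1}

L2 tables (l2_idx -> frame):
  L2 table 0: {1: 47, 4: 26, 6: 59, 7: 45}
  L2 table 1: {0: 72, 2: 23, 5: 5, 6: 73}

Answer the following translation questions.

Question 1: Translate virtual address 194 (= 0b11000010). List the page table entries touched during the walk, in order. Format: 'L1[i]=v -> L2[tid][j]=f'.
vaddr = 194 = 0b11000010
Split: l1_idx=3, l2_idx=0, offset=2

Answer: L1[3]=1 -> L2[1][0]=72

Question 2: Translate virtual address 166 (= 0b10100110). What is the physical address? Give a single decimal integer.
Answer: 214

Derivation:
vaddr = 166 = 0b10100110
Split: l1_idx=2, l2_idx=4, offset=6
L1[2] = 0
L2[0][4] = 26
paddr = 26 * 8 + 6 = 214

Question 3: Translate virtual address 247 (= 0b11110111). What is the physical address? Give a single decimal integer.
Answer: 591

Derivation:
vaddr = 247 = 0b11110111
Split: l1_idx=3, l2_idx=6, offset=7
L1[3] = 1
L2[1][6] = 73
paddr = 73 * 8 + 7 = 591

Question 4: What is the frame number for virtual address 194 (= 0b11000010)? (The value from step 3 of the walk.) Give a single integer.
vaddr = 194: l1_idx=3, l2_idx=0
L1[3] = 1; L2[1][0] = 72

Answer: 72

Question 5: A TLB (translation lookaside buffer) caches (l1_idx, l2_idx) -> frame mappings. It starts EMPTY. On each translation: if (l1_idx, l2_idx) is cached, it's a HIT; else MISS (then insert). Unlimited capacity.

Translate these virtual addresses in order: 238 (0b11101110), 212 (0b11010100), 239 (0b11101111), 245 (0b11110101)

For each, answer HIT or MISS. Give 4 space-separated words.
vaddr=238: (3,5) not in TLB -> MISS, insert
vaddr=212: (3,2) not in TLB -> MISS, insert
vaddr=239: (3,5) in TLB -> HIT
vaddr=245: (3,6) not in TLB -> MISS, insert

Answer: MISS MISS HIT MISS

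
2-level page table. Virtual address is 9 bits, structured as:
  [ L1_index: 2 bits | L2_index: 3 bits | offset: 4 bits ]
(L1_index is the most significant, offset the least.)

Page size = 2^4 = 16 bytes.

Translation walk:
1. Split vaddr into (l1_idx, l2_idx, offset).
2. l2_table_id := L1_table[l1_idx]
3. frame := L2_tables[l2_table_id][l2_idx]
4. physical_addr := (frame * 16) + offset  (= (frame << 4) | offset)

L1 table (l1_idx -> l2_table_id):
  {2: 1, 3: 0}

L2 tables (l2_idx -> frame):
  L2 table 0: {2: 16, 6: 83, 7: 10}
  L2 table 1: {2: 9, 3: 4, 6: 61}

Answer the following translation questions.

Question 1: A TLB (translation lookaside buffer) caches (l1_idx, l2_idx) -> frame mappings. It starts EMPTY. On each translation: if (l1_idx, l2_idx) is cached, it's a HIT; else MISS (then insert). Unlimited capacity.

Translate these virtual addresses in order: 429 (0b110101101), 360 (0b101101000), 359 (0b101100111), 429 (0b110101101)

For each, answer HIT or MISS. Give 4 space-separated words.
vaddr=429: (3,2) not in TLB -> MISS, insert
vaddr=360: (2,6) not in TLB -> MISS, insert
vaddr=359: (2,6) in TLB -> HIT
vaddr=429: (3,2) in TLB -> HIT

Answer: MISS MISS HIT HIT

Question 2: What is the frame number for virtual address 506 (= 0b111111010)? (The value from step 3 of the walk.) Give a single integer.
vaddr = 506: l1_idx=3, l2_idx=7
L1[3] = 0; L2[0][7] = 10

Answer: 10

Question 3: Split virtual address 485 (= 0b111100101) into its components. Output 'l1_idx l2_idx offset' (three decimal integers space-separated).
vaddr = 485 = 0b111100101
  top 2 bits -> l1_idx = 3
  next 3 bits -> l2_idx = 6
  bottom 4 bits -> offset = 5

Answer: 3 6 5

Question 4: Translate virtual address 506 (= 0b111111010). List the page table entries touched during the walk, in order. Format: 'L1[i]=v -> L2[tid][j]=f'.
Answer: L1[3]=0 -> L2[0][7]=10

Derivation:
vaddr = 506 = 0b111111010
Split: l1_idx=3, l2_idx=7, offset=10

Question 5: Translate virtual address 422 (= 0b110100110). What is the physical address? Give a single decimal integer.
Answer: 262

Derivation:
vaddr = 422 = 0b110100110
Split: l1_idx=3, l2_idx=2, offset=6
L1[3] = 0
L2[0][2] = 16
paddr = 16 * 16 + 6 = 262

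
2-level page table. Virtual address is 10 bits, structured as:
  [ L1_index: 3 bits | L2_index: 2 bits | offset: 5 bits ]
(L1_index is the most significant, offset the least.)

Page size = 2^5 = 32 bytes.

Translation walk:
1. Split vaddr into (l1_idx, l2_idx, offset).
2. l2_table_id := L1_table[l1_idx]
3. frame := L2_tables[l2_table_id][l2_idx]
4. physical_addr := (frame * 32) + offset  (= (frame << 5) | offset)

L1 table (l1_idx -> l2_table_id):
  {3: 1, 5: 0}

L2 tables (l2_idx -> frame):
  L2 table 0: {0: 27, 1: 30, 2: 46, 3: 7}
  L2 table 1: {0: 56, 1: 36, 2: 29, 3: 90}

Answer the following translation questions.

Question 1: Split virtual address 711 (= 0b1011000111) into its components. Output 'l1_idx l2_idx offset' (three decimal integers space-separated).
vaddr = 711 = 0b1011000111
  top 3 bits -> l1_idx = 5
  next 2 bits -> l2_idx = 2
  bottom 5 bits -> offset = 7

Answer: 5 2 7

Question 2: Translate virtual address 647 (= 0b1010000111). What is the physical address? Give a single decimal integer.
vaddr = 647 = 0b1010000111
Split: l1_idx=5, l2_idx=0, offset=7
L1[5] = 0
L2[0][0] = 27
paddr = 27 * 32 + 7 = 871

Answer: 871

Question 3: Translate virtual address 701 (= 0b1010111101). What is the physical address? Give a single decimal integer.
vaddr = 701 = 0b1010111101
Split: l1_idx=5, l2_idx=1, offset=29
L1[5] = 0
L2[0][1] = 30
paddr = 30 * 32 + 29 = 989

Answer: 989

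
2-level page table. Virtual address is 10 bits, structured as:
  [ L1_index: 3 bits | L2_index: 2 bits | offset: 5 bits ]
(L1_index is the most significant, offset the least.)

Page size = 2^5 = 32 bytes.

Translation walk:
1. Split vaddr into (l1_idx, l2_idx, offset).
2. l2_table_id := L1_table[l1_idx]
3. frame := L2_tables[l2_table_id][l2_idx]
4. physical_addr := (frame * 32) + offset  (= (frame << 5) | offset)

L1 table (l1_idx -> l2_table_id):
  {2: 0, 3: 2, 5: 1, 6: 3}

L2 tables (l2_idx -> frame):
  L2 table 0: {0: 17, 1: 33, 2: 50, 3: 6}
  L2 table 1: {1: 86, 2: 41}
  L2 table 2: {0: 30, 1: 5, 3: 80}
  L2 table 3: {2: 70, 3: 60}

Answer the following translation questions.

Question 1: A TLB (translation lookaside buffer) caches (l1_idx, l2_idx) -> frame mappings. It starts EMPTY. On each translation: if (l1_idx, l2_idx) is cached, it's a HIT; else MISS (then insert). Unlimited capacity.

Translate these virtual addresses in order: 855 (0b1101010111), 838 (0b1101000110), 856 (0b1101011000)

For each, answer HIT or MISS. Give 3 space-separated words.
Answer: MISS HIT HIT

Derivation:
vaddr=855: (6,2) not in TLB -> MISS, insert
vaddr=838: (6,2) in TLB -> HIT
vaddr=856: (6,2) in TLB -> HIT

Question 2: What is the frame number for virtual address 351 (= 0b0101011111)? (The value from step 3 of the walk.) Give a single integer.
Answer: 50

Derivation:
vaddr = 351: l1_idx=2, l2_idx=2
L1[2] = 0; L2[0][2] = 50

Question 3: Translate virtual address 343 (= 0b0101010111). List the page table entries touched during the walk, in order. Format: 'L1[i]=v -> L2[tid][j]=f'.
vaddr = 343 = 0b0101010111
Split: l1_idx=2, l2_idx=2, offset=23

Answer: L1[2]=0 -> L2[0][2]=50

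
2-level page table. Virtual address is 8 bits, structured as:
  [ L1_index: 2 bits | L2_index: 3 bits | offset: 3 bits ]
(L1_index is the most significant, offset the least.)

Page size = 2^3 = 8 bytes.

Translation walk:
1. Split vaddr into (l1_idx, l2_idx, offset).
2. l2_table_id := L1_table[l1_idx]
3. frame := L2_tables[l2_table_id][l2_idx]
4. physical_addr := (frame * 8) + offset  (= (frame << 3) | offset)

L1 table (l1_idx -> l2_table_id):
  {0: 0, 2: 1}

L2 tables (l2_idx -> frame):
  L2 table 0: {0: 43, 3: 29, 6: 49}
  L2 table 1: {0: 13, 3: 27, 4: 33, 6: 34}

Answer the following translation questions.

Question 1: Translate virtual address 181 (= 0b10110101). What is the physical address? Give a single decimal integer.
vaddr = 181 = 0b10110101
Split: l1_idx=2, l2_idx=6, offset=5
L1[2] = 1
L2[1][6] = 34
paddr = 34 * 8 + 5 = 277

Answer: 277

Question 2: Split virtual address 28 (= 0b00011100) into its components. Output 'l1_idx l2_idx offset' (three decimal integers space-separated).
vaddr = 28 = 0b00011100
  top 2 bits -> l1_idx = 0
  next 3 bits -> l2_idx = 3
  bottom 3 bits -> offset = 4

Answer: 0 3 4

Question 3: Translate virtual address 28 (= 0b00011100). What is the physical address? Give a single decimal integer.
Answer: 236

Derivation:
vaddr = 28 = 0b00011100
Split: l1_idx=0, l2_idx=3, offset=4
L1[0] = 0
L2[0][3] = 29
paddr = 29 * 8 + 4 = 236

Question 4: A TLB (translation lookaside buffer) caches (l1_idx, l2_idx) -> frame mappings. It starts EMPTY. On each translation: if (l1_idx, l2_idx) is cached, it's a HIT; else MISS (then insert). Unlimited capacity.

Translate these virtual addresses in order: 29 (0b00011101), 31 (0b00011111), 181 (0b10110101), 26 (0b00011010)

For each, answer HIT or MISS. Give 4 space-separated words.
Answer: MISS HIT MISS HIT

Derivation:
vaddr=29: (0,3) not in TLB -> MISS, insert
vaddr=31: (0,3) in TLB -> HIT
vaddr=181: (2,6) not in TLB -> MISS, insert
vaddr=26: (0,3) in TLB -> HIT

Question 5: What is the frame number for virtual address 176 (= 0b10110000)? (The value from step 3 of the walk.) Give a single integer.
vaddr = 176: l1_idx=2, l2_idx=6
L1[2] = 1; L2[1][6] = 34

Answer: 34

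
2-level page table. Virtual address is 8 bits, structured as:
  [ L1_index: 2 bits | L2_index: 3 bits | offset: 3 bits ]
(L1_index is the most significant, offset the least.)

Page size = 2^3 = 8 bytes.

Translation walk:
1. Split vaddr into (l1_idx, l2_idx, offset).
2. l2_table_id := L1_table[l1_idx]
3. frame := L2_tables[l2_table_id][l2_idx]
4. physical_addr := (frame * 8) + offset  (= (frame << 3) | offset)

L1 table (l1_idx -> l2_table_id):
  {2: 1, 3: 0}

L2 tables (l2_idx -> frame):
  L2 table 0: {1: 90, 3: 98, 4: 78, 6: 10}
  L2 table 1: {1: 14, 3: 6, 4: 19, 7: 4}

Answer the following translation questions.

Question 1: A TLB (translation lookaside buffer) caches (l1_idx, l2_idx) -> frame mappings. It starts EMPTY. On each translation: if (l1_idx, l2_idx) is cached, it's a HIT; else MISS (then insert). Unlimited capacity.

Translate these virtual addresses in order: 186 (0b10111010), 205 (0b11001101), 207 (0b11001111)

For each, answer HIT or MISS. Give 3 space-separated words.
vaddr=186: (2,7) not in TLB -> MISS, insert
vaddr=205: (3,1) not in TLB -> MISS, insert
vaddr=207: (3,1) in TLB -> HIT

Answer: MISS MISS HIT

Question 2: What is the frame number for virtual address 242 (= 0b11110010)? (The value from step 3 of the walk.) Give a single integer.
vaddr = 242: l1_idx=3, l2_idx=6
L1[3] = 0; L2[0][6] = 10

Answer: 10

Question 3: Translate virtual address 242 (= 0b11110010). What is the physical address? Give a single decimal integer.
vaddr = 242 = 0b11110010
Split: l1_idx=3, l2_idx=6, offset=2
L1[3] = 0
L2[0][6] = 10
paddr = 10 * 8 + 2 = 82

Answer: 82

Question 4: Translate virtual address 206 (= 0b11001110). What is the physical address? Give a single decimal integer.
Answer: 726

Derivation:
vaddr = 206 = 0b11001110
Split: l1_idx=3, l2_idx=1, offset=6
L1[3] = 0
L2[0][1] = 90
paddr = 90 * 8 + 6 = 726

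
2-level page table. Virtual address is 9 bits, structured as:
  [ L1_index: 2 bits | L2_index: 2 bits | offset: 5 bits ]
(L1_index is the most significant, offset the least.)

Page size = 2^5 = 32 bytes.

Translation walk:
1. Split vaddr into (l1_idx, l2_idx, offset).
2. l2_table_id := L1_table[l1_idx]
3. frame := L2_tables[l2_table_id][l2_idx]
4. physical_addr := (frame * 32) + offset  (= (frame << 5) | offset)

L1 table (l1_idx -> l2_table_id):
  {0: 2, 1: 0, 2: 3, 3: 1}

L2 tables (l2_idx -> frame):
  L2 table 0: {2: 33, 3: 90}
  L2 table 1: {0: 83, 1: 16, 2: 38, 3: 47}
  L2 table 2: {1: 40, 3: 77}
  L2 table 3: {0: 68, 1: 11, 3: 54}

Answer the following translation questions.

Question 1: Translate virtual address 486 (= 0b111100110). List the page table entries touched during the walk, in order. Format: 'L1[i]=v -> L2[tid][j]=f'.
Answer: L1[3]=1 -> L2[1][3]=47

Derivation:
vaddr = 486 = 0b111100110
Split: l1_idx=3, l2_idx=3, offset=6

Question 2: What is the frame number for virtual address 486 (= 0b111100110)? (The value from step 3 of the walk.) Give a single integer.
vaddr = 486: l1_idx=3, l2_idx=3
L1[3] = 1; L2[1][3] = 47

Answer: 47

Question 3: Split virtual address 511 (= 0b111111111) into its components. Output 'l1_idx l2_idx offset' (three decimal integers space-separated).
vaddr = 511 = 0b111111111
  top 2 bits -> l1_idx = 3
  next 2 bits -> l2_idx = 3
  bottom 5 bits -> offset = 31

Answer: 3 3 31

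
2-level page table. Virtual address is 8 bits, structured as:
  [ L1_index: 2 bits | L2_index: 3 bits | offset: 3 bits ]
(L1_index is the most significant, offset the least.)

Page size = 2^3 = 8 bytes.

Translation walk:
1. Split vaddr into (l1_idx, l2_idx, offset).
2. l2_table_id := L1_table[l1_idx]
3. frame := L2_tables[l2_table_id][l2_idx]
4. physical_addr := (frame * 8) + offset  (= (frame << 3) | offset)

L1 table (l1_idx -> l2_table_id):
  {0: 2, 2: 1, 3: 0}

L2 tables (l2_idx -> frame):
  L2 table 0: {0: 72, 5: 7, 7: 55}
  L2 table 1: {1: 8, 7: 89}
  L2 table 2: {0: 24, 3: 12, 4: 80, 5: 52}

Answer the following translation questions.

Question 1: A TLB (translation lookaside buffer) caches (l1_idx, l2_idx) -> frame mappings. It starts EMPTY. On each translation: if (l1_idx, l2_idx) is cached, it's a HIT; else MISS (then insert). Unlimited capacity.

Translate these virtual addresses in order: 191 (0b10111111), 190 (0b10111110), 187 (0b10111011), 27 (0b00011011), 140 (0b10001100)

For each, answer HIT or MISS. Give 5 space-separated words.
vaddr=191: (2,7) not in TLB -> MISS, insert
vaddr=190: (2,7) in TLB -> HIT
vaddr=187: (2,7) in TLB -> HIT
vaddr=27: (0,3) not in TLB -> MISS, insert
vaddr=140: (2,1) not in TLB -> MISS, insert

Answer: MISS HIT HIT MISS MISS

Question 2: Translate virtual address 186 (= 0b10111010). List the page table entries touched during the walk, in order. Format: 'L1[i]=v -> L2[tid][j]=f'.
vaddr = 186 = 0b10111010
Split: l1_idx=2, l2_idx=7, offset=2

Answer: L1[2]=1 -> L2[1][7]=89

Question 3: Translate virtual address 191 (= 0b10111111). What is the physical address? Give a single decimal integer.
vaddr = 191 = 0b10111111
Split: l1_idx=2, l2_idx=7, offset=7
L1[2] = 1
L2[1][7] = 89
paddr = 89 * 8 + 7 = 719

Answer: 719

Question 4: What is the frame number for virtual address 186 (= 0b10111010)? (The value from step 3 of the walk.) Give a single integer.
Answer: 89

Derivation:
vaddr = 186: l1_idx=2, l2_idx=7
L1[2] = 1; L2[1][7] = 89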